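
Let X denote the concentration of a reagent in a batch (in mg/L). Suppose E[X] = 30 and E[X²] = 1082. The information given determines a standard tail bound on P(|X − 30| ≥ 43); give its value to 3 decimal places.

The first two moments determine the variance, so Chebyshev's inequality is the sharpest standard bound available.
Var(X) = E[X²] − (E[X])² = 1082 − 900 = 182.
Chebyshev's inequality: P(|X − μ| ≥ t) ≤ Var(X)/t² = 182/1849 = 0.0984.

0.098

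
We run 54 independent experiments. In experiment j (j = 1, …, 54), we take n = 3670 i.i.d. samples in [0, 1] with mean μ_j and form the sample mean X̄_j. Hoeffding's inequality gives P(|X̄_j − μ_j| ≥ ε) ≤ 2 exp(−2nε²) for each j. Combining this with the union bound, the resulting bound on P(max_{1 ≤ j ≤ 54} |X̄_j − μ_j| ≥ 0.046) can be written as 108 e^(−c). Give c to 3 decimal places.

15.531

Union bound over the 54 events: P(max_{1 ≤ j ≤ 54} |X̄_j − μ_j| ≥ 0.046) ≤ 54·2·exp(−2nε²) = 108 exp(−2·3670·0.046²).
So c = 2·3670·0.046² = 15.5314.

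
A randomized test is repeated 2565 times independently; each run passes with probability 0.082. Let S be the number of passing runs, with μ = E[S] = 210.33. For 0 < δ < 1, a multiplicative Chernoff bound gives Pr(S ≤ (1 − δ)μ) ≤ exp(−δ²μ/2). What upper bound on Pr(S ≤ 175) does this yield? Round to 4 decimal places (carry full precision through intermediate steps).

Write 175 = (1 − δ)μ, so δ = 1 − 175/210.33 = 0.1679741…
Then the exponent is δ²μ/2 = (μ − 175)²/(2μ) = 2.967263.
Bound = exp(−2.967263) = 0.05144.

0.0514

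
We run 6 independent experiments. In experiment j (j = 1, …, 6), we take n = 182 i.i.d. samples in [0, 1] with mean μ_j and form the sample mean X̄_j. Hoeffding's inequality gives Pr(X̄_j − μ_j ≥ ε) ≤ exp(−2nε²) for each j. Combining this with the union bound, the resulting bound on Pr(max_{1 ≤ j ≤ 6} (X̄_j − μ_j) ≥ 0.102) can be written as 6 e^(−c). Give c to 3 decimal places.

3.787

Union bound over the 6 events: Pr(max_{1 ≤ j ≤ 6} (X̄_j − μ_j) ≥ 0.102) ≤ 6·exp(−2nε²) = 6 exp(−2·182·0.102²).
So c = 2·182·0.102² = 3.7871.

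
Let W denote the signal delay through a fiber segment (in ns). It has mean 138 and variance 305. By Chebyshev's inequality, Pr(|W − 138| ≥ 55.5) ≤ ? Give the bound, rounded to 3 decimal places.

Chebyshev: Pr(|W − μ| ≥ t) ≤ Var(W)/t².
Bound = 305 / 3080.25 = 0.0990.

0.099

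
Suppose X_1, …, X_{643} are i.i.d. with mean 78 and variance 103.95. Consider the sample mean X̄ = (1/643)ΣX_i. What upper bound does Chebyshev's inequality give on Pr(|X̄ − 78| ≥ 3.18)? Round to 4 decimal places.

0.0160

Var(X̄) = Var(X_i)/n = 103.95/643 = 0.16166.
Chebyshev: Pr(|X̄ − 78| ≥ 3.18) ≤ Var(X̄)/(3.18)² = 103.95/(643·3.18²) = 0.0160.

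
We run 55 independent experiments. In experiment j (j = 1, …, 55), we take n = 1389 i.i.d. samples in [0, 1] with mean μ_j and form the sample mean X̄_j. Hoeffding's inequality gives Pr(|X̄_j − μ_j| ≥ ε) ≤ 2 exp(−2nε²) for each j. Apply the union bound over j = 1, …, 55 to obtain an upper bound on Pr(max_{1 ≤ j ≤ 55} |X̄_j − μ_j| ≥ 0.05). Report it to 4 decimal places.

0.1060

Per-experiment Hoeffding bound: 2·exp(−2·1389·0.05²) = 2·exp(−6.94500) = 0.0019269.
Union bound over 55 events: 55·0.0019269 = 0.10598.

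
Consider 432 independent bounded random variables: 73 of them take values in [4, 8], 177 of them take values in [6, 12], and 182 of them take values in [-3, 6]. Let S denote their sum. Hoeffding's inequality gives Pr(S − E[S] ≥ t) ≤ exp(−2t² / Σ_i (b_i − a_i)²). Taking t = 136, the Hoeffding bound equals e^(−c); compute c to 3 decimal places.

1.660

Σ(b_i − a_i)² = 73·4² + 177·6² + 182·9² = 22282.
c = 2t² / 22282 = 2·136² / 22282 = 1.6602.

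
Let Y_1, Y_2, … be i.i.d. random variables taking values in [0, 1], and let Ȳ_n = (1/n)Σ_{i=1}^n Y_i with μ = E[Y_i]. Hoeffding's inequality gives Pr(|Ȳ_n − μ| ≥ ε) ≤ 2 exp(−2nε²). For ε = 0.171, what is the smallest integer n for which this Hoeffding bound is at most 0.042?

Require 2·exp(−2nε²) ≤ 0.042, i.e. 2nε² ≥ ln(2/0.042) = 3.863233.
So n ≥ 3.863233 / (2·0.171²) = 66.058.
The smallest integer n is 67.

67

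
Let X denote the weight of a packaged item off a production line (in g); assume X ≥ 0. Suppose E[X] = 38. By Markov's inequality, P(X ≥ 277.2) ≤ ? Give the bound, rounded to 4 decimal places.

Markov's inequality: for a non-negative random variable, P(X ≥ a) ≤ E[X]/a.
Here E[X] = 38 and a = 277.2, so the bound is 38/277.2 = 0.1371.

0.1371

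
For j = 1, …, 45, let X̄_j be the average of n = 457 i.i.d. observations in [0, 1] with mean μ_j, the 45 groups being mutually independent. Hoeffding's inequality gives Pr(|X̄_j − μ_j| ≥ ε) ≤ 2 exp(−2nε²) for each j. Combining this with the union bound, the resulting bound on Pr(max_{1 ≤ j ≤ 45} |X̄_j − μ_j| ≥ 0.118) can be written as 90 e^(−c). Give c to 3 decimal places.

12.727

Union bound over the 45 events: Pr(max_{1 ≤ j ≤ 45} |X̄_j − μ_j| ≥ 0.118) ≤ 45·2·exp(−2nε²) = 90 exp(−2·457·0.118²).
So c = 2·457·0.118² = 12.7265.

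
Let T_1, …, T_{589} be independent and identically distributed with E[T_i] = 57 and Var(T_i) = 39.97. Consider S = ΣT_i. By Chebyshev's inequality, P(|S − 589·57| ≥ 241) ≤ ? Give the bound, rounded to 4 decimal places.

0.4053

Var(S) = n·Var(T_i) = 589·39.97 = 23542.33.
Chebyshev: P(|S − 589·57| ≥ 241) ≤ Var(S)/241² = 23542.33/58081 = 0.4053.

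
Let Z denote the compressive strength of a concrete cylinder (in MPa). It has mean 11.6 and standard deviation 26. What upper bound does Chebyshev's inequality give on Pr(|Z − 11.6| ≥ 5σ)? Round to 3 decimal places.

Chebyshev: Pr(|Z − μ| ≥ t) ≤ Var(Z)/t².
Var(Z) = σ² = 26² = 676.
t = 5·26 = 130.
Bound = 676 / 16900 = 0.0400.

0.040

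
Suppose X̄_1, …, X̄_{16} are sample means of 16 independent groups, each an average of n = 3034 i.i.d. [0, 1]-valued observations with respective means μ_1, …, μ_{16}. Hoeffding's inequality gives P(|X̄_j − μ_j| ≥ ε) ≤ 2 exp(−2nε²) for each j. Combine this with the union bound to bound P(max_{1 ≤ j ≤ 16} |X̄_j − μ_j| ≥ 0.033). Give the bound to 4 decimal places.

0.0432

Per-experiment Hoeffding bound: 2·exp(−2·3034·0.033²) = 2·exp(−6.60805) = 0.0026989.
Union bound over 16 events: 16·0.0026989 = 0.04318.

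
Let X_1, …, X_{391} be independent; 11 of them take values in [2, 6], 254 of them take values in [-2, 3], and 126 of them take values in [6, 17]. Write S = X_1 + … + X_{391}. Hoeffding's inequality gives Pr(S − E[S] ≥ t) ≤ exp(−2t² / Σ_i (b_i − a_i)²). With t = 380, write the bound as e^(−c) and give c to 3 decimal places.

Σ(b_i − a_i)² = 11·4² + 254·5² + 126·11² = 21772.
c = 2t² / 21772 = 2·380² / 21772 = 13.2647.

13.265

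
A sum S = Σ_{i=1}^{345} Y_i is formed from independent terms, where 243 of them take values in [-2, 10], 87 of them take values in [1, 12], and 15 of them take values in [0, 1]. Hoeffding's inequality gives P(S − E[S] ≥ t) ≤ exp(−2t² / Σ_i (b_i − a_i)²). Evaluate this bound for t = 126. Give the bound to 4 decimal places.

0.4979

Σ(b_i − a_i)² = 243·12² + 87·11² + 15·1² = 45534.
Exponent = 2·126² / 45534 = 0.69733.
Bound = exp(−0.69733) = 0.49792.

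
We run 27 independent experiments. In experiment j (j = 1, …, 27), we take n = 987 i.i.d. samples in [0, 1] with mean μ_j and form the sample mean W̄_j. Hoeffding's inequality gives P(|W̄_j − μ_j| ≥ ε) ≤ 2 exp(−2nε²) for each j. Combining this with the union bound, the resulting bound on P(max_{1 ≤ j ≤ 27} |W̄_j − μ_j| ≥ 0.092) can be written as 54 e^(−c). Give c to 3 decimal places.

Union bound over the 27 events: P(max_{1 ≤ j ≤ 27} |W̄_j − μ_j| ≥ 0.092) ≤ 27·2·exp(−2nε²) = 54 exp(−2·987·0.092²).
So c = 2·987·0.092² = 16.7079.

16.708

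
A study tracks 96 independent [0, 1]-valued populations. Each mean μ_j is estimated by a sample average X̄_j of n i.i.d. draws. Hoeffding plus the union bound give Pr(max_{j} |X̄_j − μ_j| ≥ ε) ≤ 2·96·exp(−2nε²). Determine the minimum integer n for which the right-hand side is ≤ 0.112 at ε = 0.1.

373

Need 2·96·exp(−2nε²) ≤ 0.112, i.e. exp(−2nε²) ≤ 0.112/192.
So 2nε² ≥ ln(192/0.112) = 7.446752.
Hence n ≥ 7.446752/(2·0.1²) = 372.338.
The smallest integer n is 373.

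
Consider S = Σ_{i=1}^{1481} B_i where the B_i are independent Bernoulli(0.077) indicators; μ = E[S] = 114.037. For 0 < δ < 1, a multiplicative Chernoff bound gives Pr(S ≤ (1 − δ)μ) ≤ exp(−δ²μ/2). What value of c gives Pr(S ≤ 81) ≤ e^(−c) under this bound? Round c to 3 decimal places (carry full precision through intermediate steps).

Write 81 = (1 − δ)μ, so δ = 1 − 81/114.037 = 0.2897042…
Then the exponent is δ²μ/2 = (μ − 81)²/(2μ) = 4.785479.

4.785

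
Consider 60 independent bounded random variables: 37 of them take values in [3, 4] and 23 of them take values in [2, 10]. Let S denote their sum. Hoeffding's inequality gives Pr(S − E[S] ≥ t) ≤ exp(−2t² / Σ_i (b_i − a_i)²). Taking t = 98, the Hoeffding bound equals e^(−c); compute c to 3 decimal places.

Σ(b_i − a_i)² = 37·1² + 23·8² = 1509.
c = 2t² / 1509 = 2·98² / 1509 = 12.7290.

12.729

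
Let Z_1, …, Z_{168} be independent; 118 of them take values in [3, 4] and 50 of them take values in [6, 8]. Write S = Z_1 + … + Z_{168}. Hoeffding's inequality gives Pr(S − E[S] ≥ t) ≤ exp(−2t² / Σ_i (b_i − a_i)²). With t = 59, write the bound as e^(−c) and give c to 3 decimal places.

21.893

Σ(b_i − a_i)² = 118·1² + 50·2² = 318.
c = 2t² / 318 = 2·59² / 318 = 21.8931.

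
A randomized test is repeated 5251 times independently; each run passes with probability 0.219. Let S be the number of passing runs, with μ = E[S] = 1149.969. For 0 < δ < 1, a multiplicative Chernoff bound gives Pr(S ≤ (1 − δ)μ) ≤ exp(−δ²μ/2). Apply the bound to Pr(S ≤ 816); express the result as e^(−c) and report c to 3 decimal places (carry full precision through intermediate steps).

48.495

Write 816 = (1 − δ)μ, so δ = 1 − 816/1149.969 = 0.2904157…
Then the exponent is δ²μ/2 = (μ − 816)²/(2μ) = 48.494913.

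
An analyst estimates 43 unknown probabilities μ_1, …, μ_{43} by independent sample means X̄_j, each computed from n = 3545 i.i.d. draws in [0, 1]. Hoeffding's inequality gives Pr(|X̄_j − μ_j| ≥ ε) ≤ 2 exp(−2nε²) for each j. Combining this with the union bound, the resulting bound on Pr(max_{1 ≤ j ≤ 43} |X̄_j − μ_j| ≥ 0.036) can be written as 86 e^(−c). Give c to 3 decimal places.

9.189

Union bound over the 43 events: Pr(max_{1 ≤ j ≤ 43} |X̄_j − μ_j| ≥ 0.036) ≤ 43·2·exp(−2nε²) = 86 exp(−2·3545·0.036²).
So c = 2·3545·0.036² = 9.1886.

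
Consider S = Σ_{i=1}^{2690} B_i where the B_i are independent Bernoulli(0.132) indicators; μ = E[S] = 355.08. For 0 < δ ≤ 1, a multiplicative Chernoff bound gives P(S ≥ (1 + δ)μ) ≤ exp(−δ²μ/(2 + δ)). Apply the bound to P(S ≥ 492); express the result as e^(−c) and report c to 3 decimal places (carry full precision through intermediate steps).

22.131

Write 492 = (1 + δ)μ, so δ = 492/355.08 − 1 = 0.3856032…
Then the exponent is δ²μ/(2 + δ) = (492 − μ)² / (μ·(2 + δ)) = 22.131424.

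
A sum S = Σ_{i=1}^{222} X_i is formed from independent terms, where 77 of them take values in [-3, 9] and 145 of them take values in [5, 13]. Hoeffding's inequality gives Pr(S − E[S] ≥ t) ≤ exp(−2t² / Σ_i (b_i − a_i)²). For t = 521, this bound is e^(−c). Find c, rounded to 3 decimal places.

26.654

Σ(b_i − a_i)² = 77·12² + 145·8² = 20368.
c = 2t² / 20368 = 2·521² / 20368 = 26.6537.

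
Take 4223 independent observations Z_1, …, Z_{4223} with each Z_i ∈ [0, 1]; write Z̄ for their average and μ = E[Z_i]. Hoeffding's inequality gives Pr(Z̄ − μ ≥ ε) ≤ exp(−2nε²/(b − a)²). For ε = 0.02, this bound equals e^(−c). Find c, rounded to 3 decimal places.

c = 2nε²/(b − a)² = 2·4223·0.02² / 1² = 3.3784.

3.378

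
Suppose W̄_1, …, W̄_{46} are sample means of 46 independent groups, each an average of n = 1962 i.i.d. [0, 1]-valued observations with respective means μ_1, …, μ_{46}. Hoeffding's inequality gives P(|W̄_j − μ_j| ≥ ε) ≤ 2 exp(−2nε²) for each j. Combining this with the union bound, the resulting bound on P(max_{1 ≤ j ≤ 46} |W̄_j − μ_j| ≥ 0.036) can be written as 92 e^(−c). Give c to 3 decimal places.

Union bound over the 46 events: P(max_{1 ≤ j ≤ 46} |W̄_j − μ_j| ≥ 0.036) ≤ 46·2·exp(−2nε²) = 92 exp(−2·1962·0.036²).
So c = 2·1962·0.036² = 5.0855.

5.086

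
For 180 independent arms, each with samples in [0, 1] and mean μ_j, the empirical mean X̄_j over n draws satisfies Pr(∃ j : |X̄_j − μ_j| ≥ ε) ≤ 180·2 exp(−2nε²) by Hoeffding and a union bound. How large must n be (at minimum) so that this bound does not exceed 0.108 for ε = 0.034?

3509

Need 2·180·exp(−2nε²) ≤ 0.108, i.e. exp(−2nε²) ≤ 0.108/360.
So 2nε² ≥ ln(360/0.108) = 8.111728.
Hence n ≥ 8.111728/(2·0.034²) = 3508.533.
The smallest integer n is 3509.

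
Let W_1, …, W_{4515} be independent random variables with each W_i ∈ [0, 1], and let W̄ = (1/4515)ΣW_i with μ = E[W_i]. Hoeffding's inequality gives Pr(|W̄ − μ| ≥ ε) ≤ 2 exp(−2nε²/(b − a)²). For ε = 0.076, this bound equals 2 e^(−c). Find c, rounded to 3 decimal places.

c = 2nε²/(b − a)² = 2·4515·0.076² / 1² = 52.1573.

52.157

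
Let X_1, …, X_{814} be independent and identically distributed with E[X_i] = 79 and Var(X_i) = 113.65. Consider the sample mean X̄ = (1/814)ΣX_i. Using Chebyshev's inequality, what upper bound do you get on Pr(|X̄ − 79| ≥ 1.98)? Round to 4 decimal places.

0.0356

Var(X̄) = Var(X_i)/n = 113.65/814 = 0.13962.
Chebyshev: Pr(|X̄ − 79| ≥ 1.98) ≤ Var(X̄)/(1.98)² = 113.65/(814·1.98²) = 0.0356.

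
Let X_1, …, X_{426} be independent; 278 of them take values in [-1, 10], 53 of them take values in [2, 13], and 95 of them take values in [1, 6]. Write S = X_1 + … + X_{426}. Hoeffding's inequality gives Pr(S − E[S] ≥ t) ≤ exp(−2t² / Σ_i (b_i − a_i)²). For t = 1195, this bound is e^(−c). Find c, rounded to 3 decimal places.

67.318

Σ(b_i − a_i)² = 278·11² + 53·11² + 95·5² = 42426.
c = 2t² / 42426 = 2·1195² / 42426 = 67.3184.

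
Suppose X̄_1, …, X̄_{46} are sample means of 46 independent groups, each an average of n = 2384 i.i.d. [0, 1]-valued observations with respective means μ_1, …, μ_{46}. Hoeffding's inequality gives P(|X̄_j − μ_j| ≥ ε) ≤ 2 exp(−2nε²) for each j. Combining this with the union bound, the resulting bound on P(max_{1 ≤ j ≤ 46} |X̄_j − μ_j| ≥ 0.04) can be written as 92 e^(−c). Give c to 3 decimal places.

7.629

Union bound over the 46 events: P(max_{1 ≤ j ≤ 46} |X̄_j − μ_j| ≥ 0.04) ≤ 46·2·exp(−2nε²) = 92 exp(−2·2384·0.04²).
So c = 2·2384·0.04² = 7.6288.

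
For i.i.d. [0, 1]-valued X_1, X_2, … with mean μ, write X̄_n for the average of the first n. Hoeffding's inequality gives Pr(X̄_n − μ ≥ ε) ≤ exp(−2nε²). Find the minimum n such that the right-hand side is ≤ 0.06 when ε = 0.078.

232

Require exp(−2nε²) ≤ 0.06, i.e. 2nε² ≥ ln(1/0.06) = 2.813411.
So n ≥ 2.813411 / (2·0.078²) = 231.214.
The smallest integer n is 232.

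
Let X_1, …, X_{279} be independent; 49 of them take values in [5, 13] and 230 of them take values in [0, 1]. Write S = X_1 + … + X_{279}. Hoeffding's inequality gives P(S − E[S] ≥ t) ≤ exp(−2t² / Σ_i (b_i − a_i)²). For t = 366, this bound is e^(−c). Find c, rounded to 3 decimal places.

79.594

Σ(b_i − a_i)² = 49·8² + 230·1² = 3366.
c = 2t² / 3366 = 2·366² / 3366 = 79.5936.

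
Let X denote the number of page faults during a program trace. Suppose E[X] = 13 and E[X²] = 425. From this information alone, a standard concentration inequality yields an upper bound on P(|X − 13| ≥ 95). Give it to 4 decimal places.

The first two moments determine the variance, so Chebyshev's inequality is the sharpest standard bound available.
Var(X) = E[X²] − (E[X])² = 425 − 169 = 256.
Chebyshev's inequality: P(|X − μ| ≥ t) ≤ Var(X)/t² = 256/9025 = 0.0284.

0.0284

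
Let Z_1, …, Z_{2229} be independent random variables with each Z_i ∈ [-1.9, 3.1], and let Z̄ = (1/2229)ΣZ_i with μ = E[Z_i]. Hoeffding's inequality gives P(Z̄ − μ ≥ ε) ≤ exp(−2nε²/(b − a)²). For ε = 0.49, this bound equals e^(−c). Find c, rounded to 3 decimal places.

c = 2nε²/(b − a)² = 2·2229·0.49² / 5² = 42.8146.

42.815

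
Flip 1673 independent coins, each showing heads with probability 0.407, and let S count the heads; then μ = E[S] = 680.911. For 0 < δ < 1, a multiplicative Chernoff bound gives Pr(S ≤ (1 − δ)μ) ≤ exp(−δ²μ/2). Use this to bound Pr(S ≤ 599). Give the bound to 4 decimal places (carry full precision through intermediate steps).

0.0072

Write 599 = (1 − δ)μ, so δ = 1 − 599/680.911 = 0.1202962…
Then the exponent is δ²μ/2 = (μ − 599)²/(2μ) = 4.926791.
Bound = exp(−4.926791) = 0.00725.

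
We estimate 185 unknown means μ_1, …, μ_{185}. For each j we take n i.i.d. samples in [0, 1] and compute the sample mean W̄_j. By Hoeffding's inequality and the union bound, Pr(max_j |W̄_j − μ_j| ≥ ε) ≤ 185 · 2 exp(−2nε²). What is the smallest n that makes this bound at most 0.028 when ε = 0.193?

128

Need 2·185·exp(−2nε²) ≤ 0.028, i.e. exp(−2nε²) ≤ 0.028/370.
So 2nε² ≥ ln(370/0.028) = 9.489054.
Hence n ≥ 9.489054/(2·0.193²) = 127.373.
The smallest integer n is 128.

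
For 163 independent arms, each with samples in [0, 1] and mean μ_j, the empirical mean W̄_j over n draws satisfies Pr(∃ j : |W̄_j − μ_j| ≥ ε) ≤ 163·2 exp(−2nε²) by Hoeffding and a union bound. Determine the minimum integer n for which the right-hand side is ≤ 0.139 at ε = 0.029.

4614

Need 2·163·exp(−2nε²) ≤ 0.139, i.e. exp(−2nε²) ≤ 0.139/326.
So 2nε² ≥ ln(326/0.139) = 7.760179.
Hence n ≥ 7.760179/(2·0.029²) = 4613.662.
The smallest integer n is 4614.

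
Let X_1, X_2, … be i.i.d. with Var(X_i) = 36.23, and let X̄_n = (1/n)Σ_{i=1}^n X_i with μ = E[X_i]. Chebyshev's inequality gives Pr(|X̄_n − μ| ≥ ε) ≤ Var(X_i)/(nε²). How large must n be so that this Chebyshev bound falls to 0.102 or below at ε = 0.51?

Require 36.23/(n·0.51²) ≤ 0.102, i.e. n ≥ 36.23/(0.102·0.51²) = 1365.614.
The smallest integer n is 1366.

1366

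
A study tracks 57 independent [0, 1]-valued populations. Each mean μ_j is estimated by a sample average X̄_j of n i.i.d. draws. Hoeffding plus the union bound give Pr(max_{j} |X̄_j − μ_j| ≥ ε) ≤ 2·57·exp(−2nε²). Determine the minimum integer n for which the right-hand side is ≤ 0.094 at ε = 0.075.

632

Need 2·57·exp(−2nε²) ≤ 0.094, i.e. exp(−2nε²) ≤ 0.094/114.
So 2nε² ≥ ln(114/0.094) = 7.100659.
Hence n ≥ 7.100659/(2·0.075²) = 631.170.
The smallest integer n is 632.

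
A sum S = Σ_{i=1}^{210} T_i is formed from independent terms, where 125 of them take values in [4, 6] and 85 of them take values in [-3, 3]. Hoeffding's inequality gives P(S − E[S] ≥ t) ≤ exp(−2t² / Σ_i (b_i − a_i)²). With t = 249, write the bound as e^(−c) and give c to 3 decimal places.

34.832

Σ(b_i − a_i)² = 125·2² + 85·6² = 3560.
c = 2t² / 3560 = 2·249² / 3560 = 34.8320.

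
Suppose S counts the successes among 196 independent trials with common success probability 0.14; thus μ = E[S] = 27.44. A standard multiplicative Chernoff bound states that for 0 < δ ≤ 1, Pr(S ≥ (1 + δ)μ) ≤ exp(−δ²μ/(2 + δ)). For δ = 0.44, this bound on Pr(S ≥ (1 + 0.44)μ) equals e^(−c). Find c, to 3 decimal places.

2.177

c = δ²μ/(2 + δ) = 0.44²·27.44/(2 + 0.44) = 2.1772.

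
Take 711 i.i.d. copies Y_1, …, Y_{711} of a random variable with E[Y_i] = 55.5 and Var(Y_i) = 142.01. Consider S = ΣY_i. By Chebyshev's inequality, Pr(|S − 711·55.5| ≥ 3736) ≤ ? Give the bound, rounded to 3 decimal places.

Var(S) = n·Var(Y_i) = 711·142.01 = 100969.11.
Chebyshev: Pr(|S − 711·55.5| ≥ 3736) ≤ Var(S)/3736² = 100969.11/13957696 = 0.0072.

0.007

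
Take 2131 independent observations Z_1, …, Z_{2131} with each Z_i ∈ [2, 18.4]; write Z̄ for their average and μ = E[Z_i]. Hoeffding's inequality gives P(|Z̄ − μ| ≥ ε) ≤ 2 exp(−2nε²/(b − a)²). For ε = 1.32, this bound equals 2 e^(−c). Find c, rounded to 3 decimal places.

27.610

c = 2nε²/(b − a)² = 2·2131·1.32² / 16.4² = 27.6105.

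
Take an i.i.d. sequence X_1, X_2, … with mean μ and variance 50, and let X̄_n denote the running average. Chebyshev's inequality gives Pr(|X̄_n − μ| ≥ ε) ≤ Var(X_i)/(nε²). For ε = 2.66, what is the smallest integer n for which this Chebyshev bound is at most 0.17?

42

Require 50/(n·2.66²) ≤ 0.17, i.e. n ≥ 50/(0.17·2.66²) = 41.568.
The smallest integer n is 42.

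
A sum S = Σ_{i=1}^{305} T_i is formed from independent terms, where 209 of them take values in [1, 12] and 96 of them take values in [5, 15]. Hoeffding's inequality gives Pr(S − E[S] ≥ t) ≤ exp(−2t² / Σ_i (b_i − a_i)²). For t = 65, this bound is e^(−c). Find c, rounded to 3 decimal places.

Σ(b_i − a_i)² = 209·11² + 96·10² = 34889.
c = 2t² / 34889 = 2·65² / 34889 = 0.2422.

0.242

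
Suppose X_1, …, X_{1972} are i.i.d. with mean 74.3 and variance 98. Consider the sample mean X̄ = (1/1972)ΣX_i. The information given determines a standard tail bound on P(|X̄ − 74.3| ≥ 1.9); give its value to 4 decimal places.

0.0138

With mean and variance of each term known, Chebyshev's inequality bounds the deviation of the sum (or sample mean).
Var(X̄) = Var(X_i)/n = 98/1972 = 0.049696.
Chebyshev: P(|X̄ − 74.3| ≥ 1.9) ≤ Var(X̄)/(1.9)² = 98/(1972·1.9²) = 0.0138.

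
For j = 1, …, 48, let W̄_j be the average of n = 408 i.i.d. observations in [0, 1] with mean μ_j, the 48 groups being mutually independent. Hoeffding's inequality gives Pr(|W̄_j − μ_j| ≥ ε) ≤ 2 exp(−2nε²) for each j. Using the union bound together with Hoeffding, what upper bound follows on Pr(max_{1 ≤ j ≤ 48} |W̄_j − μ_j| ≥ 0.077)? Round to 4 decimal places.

Per-experiment Hoeffding bound: 2·exp(−2·408·0.077²) = 2·exp(−4.83806) = 0.015845.
Union bound over 48 events: 48·0.015845 = 0.76055.

0.7605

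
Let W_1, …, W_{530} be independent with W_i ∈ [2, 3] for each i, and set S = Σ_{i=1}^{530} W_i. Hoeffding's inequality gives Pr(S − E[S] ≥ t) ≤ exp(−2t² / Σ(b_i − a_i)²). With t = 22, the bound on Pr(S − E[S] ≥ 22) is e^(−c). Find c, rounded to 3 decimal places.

Σ(b_i − a_i)² = 530·(1)² = 530.
c = 2t²/530 = 2·22²/530 = 1.8264.

1.826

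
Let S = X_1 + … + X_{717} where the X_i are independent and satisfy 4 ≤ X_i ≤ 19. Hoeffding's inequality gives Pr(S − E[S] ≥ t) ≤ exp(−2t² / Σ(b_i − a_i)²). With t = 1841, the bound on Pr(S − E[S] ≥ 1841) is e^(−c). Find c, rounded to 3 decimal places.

42.018

Σ(b_i − a_i)² = 717·(15)² = 161325.
c = 2t²/161325 = 2·1841²/161325 = 42.0181.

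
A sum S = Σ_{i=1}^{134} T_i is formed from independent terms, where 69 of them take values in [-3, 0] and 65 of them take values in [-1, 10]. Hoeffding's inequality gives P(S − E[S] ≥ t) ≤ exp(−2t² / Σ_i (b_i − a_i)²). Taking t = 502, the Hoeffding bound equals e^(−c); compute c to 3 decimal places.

Σ(b_i − a_i)² = 69·3² + 65·11² = 8486.
c = 2t² / 8486 = 2·502² / 8486 = 59.3929.

59.393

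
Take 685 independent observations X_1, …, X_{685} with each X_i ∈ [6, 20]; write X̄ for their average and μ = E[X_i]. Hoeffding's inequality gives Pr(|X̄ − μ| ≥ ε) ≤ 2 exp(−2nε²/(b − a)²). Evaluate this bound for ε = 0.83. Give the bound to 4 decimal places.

Exponent: 2nε²/(b − a)² = 2·685·0.83² / 14² = 4.81527.
Bound = 2·exp(−4.81527) = 0.01621.

0.0162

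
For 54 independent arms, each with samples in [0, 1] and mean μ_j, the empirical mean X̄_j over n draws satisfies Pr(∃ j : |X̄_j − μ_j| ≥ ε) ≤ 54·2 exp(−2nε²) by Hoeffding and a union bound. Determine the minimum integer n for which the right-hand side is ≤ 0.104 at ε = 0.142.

Need 2·54·exp(−2nε²) ≤ 0.104, i.e. exp(−2nε²) ≤ 0.104/108.
So 2nε² ≥ ln(108/0.104) = 6.945496.
Hence n ≥ 6.945496/(2·0.142²) = 172.225.
The smallest integer n is 173.

173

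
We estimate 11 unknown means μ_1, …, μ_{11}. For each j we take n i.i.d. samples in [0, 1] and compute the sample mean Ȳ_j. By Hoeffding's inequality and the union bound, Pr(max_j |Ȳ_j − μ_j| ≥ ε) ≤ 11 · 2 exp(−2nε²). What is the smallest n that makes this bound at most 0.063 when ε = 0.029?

3482

Need 2·11·exp(−2nε²) ≤ 0.063, i.e. exp(−2nε²) ≤ 0.063/22.
So 2nε² ≥ ln(22/0.063) = 5.855663.
Hence n ≥ 5.855663/(2·0.029²) = 3481.369.
The smallest integer n is 3482.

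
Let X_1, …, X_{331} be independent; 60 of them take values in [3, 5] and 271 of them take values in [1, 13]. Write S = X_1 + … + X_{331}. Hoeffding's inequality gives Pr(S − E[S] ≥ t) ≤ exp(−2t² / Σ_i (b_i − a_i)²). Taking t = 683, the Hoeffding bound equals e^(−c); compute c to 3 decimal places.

23.762

Σ(b_i − a_i)² = 60·2² + 271·12² = 39264.
c = 2t² / 39264 = 2·683² / 39264 = 23.7617.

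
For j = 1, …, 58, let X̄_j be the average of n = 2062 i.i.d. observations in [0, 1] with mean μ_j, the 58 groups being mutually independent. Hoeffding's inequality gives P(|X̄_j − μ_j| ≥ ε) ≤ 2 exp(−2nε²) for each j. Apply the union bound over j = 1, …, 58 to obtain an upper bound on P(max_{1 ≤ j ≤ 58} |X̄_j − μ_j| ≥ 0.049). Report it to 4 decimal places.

Per-experiment Hoeffding bound: 2·exp(−2·2062·0.049²) = 2·exp(−9.90172) = 0.00010018.
Union bound over 58 events: 58·0.00010018 = 0.00581.

0.0058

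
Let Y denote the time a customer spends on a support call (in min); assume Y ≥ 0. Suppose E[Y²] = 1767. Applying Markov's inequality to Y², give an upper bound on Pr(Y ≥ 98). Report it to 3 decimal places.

Since Y ≥ 0, the event {Y ≥ 98} is the same as {Y² ≥ 9604}.
Markov's inequality applied to Y² gives Pr(Y² ≥ 9604) ≤ E[Y²]/9604 = 1767/9604 = 0.1840.

0.184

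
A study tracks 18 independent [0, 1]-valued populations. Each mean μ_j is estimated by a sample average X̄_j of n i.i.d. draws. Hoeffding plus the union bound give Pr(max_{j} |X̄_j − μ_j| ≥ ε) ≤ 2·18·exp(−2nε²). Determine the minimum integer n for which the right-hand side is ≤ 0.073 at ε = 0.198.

Need 2·18·exp(−2nε²) ≤ 0.073, i.e. exp(−2nε²) ≤ 0.073/36.
So 2nε² ≥ ln(36/0.073) = 6.200815.
Hence n ≥ 6.200815/(2·0.198²) = 79.084.
The smallest integer n is 80.

80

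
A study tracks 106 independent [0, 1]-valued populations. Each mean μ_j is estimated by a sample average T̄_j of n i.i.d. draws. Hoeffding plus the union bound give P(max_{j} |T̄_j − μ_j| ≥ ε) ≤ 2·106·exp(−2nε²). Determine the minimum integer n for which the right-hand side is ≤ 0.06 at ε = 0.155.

171

Need 2·106·exp(−2nε²) ≤ 0.06, i.e. exp(−2nε²) ≤ 0.06/212.
So 2nε² ≥ ln(212/0.06) = 8.169997.
Hence n ≥ 8.169997/(2·0.155²) = 170.031.
The smallest integer n is 171.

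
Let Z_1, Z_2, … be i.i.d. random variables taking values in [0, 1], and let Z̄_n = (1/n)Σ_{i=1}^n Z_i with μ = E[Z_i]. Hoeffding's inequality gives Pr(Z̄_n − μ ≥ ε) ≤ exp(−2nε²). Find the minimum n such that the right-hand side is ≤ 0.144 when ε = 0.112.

Require exp(−2nε²) ≤ 0.144, i.e. 2nε² ≥ ln(1/0.144) = 1.937942.
So n ≥ 1.937942 / (2·0.112²) = 77.246.
The smallest integer n is 78.

78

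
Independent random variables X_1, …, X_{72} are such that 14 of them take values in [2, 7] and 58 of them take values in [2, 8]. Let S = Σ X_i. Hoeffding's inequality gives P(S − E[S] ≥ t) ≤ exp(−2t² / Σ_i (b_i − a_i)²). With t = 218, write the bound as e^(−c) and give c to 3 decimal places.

Σ(b_i − a_i)² = 14·5² + 58·6² = 2438.
c = 2t² / 2438 = 2·218² / 2438 = 38.9861.

38.986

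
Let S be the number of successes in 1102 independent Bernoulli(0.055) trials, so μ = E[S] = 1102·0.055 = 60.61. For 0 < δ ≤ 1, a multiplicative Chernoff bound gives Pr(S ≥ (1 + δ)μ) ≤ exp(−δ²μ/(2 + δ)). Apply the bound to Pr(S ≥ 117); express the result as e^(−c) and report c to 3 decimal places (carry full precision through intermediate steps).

17.903

Write 117 = (1 + δ)μ, so δ = 117/60.61 − 1 = 0.9303745…
Then the exponent is δ²μ/(2 + δ) = (117 − μ)² / (μ·(2 + δ)) = 17.903452.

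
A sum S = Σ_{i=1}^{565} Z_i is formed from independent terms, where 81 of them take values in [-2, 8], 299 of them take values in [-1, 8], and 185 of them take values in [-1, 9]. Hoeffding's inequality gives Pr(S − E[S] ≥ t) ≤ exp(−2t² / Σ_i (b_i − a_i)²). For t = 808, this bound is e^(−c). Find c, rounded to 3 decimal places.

Σ(b_i − a_i)² = 81·10² + 299·9² + 185·10² = 50819.
c = 2t² / 50819 = 2·808² / 50819 = 25.6937.

25.694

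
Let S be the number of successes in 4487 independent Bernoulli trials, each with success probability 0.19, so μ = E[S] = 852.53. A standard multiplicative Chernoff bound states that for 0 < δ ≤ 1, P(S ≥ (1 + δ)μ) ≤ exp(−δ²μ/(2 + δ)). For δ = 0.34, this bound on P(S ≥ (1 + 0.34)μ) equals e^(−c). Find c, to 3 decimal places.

c = δ²μ/(2 + δ) = 0.34²·852.53/(2 + 0.34) = 42.1164.

42.116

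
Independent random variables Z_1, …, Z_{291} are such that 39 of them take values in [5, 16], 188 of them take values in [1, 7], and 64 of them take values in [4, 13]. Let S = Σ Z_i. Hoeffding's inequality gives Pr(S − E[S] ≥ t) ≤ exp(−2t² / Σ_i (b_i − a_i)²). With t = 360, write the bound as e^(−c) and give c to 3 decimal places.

Σ(b_i − a_i)² = 39·11² + 188·6² + 64·9² = 16671.
c = 2t² / 16671 = 2·360² / 16671 = 15.5480.

15.548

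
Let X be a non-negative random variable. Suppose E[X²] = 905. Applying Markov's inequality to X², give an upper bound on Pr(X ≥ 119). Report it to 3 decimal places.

0.064

Since X ≥ 0, the event {X ≥ 119} is the same as {X² ≥ 14161}.
Markov's inequality applied to X² gives Pr(X² ≥ 14161) ≤ E[X²]/14161 = 905/14161 = 0.0639.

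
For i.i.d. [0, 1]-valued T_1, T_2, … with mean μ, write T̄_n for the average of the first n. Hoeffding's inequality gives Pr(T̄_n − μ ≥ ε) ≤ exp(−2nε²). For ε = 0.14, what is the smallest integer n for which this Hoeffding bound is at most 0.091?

62

Require exp(−2nε²) ≤ 0.091, i.e. 2nε² ≥ ln(1/0.091) = 2.396896.
So n ≥ 2.396896 / (2·0.14²) = 61.145.
The smallest integer n is 62.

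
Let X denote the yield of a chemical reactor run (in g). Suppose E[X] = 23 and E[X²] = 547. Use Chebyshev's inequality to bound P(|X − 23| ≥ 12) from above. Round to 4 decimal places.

0.1250

Var(X) = E[X²] − (E[X])² = 547 − 529 = 18.
Chebyshev's inequality: P(|X − μ| ≥ t) ≤ Var(X)/t² = 18/144 = 0.1250.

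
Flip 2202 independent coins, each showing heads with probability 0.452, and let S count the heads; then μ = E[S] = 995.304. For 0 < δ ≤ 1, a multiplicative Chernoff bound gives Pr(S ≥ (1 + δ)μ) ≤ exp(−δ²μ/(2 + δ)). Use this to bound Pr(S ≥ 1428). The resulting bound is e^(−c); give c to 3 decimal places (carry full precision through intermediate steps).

77.261

Write 1428 = (1 + δ)μ, so δ = 1428/995.304 − 1 = 0.4347375…
Then the exponent is δ²μ/(2 + δ) = (1428 − μ)² / (μ·(2 + δ)) = 77.260562.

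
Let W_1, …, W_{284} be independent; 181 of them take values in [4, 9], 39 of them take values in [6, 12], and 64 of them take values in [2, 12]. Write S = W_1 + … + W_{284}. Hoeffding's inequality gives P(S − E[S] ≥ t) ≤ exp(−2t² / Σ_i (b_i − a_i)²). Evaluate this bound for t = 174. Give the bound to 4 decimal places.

0.0074

Σ(b_i − a_i)² = 181·5² + 39·6² + 64·10² = 12329.
Exponent = 2·174² / 12329 = 4.91135.
Bound = exp(−4.91135) = 0.00736.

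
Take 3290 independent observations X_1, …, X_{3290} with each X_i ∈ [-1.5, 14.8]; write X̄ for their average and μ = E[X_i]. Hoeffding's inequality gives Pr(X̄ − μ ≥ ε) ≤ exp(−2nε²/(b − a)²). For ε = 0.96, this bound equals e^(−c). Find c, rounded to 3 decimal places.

c = 2nε²/(b − a)² = 2·3290·0.96² / 16.3² = 22.8241.

22.824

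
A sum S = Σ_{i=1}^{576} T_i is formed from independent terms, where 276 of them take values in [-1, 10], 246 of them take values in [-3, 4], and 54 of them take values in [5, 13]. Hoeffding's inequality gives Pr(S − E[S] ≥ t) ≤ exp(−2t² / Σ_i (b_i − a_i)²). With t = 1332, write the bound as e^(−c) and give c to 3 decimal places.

72.556

Σ(b_i − a_i)² = 276·11² + 246·7² + 54·8² = 48906.
c = 2t² / 48906 = 2·1332² / 48906 = 72.5565.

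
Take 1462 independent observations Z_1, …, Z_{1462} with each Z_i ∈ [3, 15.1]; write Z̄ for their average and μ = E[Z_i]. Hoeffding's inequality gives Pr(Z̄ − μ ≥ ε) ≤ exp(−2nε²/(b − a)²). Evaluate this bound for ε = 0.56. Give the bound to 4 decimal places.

0.0019

Exponent: 2nε²/(b − a)² = 2·1462·0.56² / 12.1² = 6.26300.
Bound = exp(−6.26300) = 0.00191.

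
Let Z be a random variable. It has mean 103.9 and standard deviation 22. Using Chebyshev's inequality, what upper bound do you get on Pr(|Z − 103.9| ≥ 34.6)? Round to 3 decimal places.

Chebyshev: Pr(|Z − μ| ≥ t) ≤ Var(Z)/t².
Var(Z) = σ² = 22² = 484.
Bound = 484 / 1197.16 = 0.4043.

0.404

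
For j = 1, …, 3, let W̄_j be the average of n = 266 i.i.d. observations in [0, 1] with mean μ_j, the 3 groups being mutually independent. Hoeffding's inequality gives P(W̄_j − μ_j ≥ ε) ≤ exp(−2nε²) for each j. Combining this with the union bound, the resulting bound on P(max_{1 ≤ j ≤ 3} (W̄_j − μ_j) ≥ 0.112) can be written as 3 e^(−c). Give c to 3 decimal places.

6.673

Union bound over the 3 events: P(max_{1 ≤ j ≤ 3} (W̄_j − μ_j) ≥ 0.112) ≤ 3·exp(−2nε²) = 3 exp(−2·266·0.112²).
So c = 2·266·0.112² = 6.6734.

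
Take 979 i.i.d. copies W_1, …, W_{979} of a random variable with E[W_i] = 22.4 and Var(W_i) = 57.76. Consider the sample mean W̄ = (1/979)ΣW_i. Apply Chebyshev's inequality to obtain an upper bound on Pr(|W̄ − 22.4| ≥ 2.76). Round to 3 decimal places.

0.008

Var(W̄) = Var(W_i)/n = 57.76/979 = 0.058999.
Chebyshev: Pr(|W̄ − 22.4| ≥ 2.76) ≤ Var(W̄)/(2.76)² = 57.76/(979·2.76²) = 0.0077.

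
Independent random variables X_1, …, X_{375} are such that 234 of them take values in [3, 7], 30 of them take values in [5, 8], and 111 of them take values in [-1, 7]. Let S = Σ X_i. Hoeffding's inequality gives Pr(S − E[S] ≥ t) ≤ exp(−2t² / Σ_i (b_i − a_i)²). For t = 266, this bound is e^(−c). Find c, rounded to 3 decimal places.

12.728

Σ(b_i − a_i)² = 234·4² + 30·3² + 111·8² = 11118.
c = 2t² / 11118 = 2·266² / 11118 = 12.7282.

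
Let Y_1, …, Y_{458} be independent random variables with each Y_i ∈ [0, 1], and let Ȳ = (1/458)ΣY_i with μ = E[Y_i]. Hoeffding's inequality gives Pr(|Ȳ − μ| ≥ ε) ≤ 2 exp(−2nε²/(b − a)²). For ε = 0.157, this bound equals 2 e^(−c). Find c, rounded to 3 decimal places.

22.578

c = 2nε²/(b − a)² = 2·458·0.157² / 1² = 22.5785.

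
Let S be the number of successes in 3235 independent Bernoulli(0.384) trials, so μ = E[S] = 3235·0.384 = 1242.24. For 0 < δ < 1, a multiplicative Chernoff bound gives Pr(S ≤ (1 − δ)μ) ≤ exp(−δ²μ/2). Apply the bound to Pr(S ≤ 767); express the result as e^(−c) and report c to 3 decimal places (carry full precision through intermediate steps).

90.906

Write 767 = (1 − δ)μ, so δ = 1 − 767/1242.24 = 0.382567…
Then the exponent is δ²μ/2 = (μ − 767)²/(2μ) = 90.905565.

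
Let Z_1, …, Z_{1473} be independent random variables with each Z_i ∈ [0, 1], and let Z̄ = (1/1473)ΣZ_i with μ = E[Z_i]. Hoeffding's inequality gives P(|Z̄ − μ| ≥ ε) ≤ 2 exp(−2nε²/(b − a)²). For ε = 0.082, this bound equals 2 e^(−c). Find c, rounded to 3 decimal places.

19.809

c = 2nε²/(b − a)² = 2·1473·0.082² / 1² = 19.8089.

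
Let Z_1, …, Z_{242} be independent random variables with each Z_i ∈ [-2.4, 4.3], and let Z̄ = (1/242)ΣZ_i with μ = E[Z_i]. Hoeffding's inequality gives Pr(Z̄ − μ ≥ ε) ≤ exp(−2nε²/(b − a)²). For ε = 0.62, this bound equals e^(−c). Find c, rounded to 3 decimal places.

c = 2nε²/(b − a)² = 2·242·0.62² / 6.7² = 4.1446.

4.145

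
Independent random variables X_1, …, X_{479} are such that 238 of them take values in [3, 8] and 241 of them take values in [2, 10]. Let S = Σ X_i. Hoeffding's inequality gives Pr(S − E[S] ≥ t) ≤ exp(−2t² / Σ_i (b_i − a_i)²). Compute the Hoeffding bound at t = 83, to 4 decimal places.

0.5249

Σ(b_i − a_i)² = 238·5² + 241·8² = 21374.
Exponent = 2·83² / 21374 = 0.64461.
Bound = exp(−0.64461) = 0.52486.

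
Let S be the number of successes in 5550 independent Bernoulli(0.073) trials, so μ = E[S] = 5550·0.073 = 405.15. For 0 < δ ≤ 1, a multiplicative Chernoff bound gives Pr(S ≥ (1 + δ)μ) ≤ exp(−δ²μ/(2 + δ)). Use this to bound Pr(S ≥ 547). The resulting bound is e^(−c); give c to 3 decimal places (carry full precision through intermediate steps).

Write 547 = (1 + δ)μ, so δ = 547/405.15 − 1 = 0.3501172…
Then the exponent is δ²μ/(2 + δ) = (547 − μ)² / (μ·(2 + δ)) = 21.132618.

21.133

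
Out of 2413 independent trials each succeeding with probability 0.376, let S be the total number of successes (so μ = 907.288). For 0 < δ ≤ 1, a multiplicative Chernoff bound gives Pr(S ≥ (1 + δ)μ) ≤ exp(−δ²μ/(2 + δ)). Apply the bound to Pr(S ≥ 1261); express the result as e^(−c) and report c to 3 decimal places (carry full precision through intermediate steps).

Write 1261 = (1 + δ)μ, so δ = 1261/907.288 − 1 = 0.3898564…
Then the exponent is δ²μ/(2 + δ) = (1261 − μ)² / (μ·(2 + δ)) = 57.700905.

57.701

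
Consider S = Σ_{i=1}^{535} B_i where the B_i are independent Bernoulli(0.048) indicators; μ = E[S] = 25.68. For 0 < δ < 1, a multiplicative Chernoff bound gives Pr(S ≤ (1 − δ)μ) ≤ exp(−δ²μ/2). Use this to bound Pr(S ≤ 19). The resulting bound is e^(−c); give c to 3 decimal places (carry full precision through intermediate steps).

Write 19 = (1 − δ)μ, so δ = 1 − 19/25.68 = 0.2601246…
Then the exponent is δ²μ/2 = (μ − 19)²/(2μ) = 0.868816.

0.869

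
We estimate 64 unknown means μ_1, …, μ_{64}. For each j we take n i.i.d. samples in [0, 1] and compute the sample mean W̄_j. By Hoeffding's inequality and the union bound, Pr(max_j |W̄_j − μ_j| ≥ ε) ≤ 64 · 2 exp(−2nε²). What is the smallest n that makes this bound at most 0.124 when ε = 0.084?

492

Need 2·64·exp(−2nε²) ≤ 0.124, i.e. exp(−2nε²) ≤ 0.124/128.
So 2nε² ≥ ln(128/0.124) = 6.939504.
Hence n ≥ 6.939504/(2·0.084²) = 491.745.
The smallest integer n is 492.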